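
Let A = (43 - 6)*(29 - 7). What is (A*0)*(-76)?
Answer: 0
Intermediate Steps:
A = 814 (A = 37*22 = 814)
(A*0)*(-76) = (814*0)*(-76) = 0*(-76) = 0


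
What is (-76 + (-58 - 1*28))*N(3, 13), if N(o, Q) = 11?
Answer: -1782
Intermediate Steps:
(-76 + (-58 - 1*28))*N(3, 13) = (-76 + (-58 - 1*28))*11 = (-76 + (-58 - 28))*11 = (-76 - 86)*11 = -162*11 = -1782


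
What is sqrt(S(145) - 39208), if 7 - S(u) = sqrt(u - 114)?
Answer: sqrt(-39201 - sqrt(31)) ≈ 198.01*I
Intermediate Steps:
S(u) = 7 - sqrt(-114 + u) (S(u) = 7 - sqrt(u - 114) = 7 - sqrt(-114 + u))
sqrt(S(145) - 39208) = sqrt((7 - sqrt(-114 + 145)) - 39208) = sqrt((7 - sqrt(31)) - 39208) = sqrt(-39201 - sqrt(31))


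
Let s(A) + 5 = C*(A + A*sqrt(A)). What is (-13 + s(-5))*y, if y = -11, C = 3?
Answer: 363 + 165*I*sqrt(5) ≈ 363.0 + 368.95*I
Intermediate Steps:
s(A) = -5 + 3*A + 3*A**(3/2) (s(A) = -5 + 3*(A + A*sqrt(A)) = -5 + 3*(A + A**(3/2)) = -5 + (3*A + 3*A**(3/2)) = -5 + 3*A + 3*A**(3/2))
(-13 + s(-5))*y = (-13 + (-5 + 3*(-5) + 3*(-5)**(3/2)))*(-11) = (-13 + (-5 - 15 + 3*(-5*I*sqrt(5))))*(-11) = (-13 + (-5 - 15 - 15*I*sqrt(5)))*(-11) = (-13 + (-20 - 15*I*sqrt(5)))*(-11) = (-33 - 15*I*sqrt(5))*(-11) = 363 + 165*I*sqrt(5)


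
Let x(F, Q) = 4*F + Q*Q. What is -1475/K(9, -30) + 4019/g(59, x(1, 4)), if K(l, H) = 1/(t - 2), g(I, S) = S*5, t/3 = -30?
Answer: 13574019/100 ≈ 1.3574e+5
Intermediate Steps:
t = -90 (t = 3*(-30) = -90)
x(F, Q) = Q² + 4*F (x(F, Q) = 4*F + Q² = Q² + 4*F)
g(I, S) = 5*S
K(l, H) = -1/92 (K(l, H) = 1/(-90 - 2) = 1/(-92) = -1/92)
-1475/K(9, -30) + 4019/g(59, x(1, 4)) = -1475/(-1/92) + 4019/((5*(4² + 4*1))) = -1475*(-92) + 4019/((5*(16 + 4))) = 135700 + 4019/((5*20)) = 135700 + 4019/100 = 13574019/100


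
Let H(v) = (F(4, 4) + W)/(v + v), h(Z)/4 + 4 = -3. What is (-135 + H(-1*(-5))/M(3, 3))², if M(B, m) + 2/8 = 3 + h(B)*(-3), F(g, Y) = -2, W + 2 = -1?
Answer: 2194641409/120409 ≈ 18227.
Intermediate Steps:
W = -3 (W = -2 - 1 = -3)
h(Z) = -28 (h(Z) = -16 + 4*(-3) = -16 - 12 = -28)
M(B, m) = 347/4 (M(B, m) = -¼ + (3 - 28*(-3)) = -¼ + (3 + 84) = -¼ + 87 = 347/4)
H(v) = -5/(2*v) (H(v) = (-2 - 3)/(v + v) = -5*1/(2*v) = -5/(2*v))
(-135 + H(-1*(-5))/M(3, 3))² = (-135 + (-5/(2*((-1*(-5)))))/(347/4))² = (-135 - 5/2/5*(4/347))² = (-135 - 5/2*⅕*(4/347))² = (-135 - ½*4/347)² = (-135 - 2/347)² = (-46847/347)² = 2194641409/120409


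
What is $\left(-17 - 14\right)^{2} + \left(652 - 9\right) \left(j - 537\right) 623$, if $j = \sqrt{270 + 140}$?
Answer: $-215115332 + 400589 \sqrt{410} \approx -2.07 \cdot 10^{8}$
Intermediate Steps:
$j = \sqrt{410} \approx 20.248$
$\left(-17 - 14\right)^{2} + \left(652 - 9\right) \left(j - 537\right) 623 = \left(-17 - 14\right)^{2} + \left(652 - 9\right) \left(\sqrt{410} - 537\right) 623 = \left(-31\right)^{2} + 643 \left(-537 + \sqrt{410}\right) 623 = 961 + \left(-345291 + 643 \sqrt{410}\right) 623 = 961 - \left(215116293 - 400589 \sqrt{410}\right) = -215115332 + 400589 \sqrt{410}$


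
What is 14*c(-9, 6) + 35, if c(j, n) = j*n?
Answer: -721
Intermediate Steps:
14*c(-9, 6) + 35 = 14*(-9*6) + 35 = 14*(-54) + 35 = -756 + 35 = -721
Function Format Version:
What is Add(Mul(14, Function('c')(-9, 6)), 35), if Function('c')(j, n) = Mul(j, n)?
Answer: -721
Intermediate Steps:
Add(Mul(14, Function('c')(-9, 6)), 35) = Add(Mul(14, Mul(-9, 6)), 35) = Add(Mul(14, -54), 35) = Add(-756, 35) = -721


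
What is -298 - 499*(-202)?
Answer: 100500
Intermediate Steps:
-298 - 499*(-202) = -298 + 100798 = 100500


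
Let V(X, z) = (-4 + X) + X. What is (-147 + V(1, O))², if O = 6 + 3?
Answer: 22201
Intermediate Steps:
O = 9
V(X, z) = -4 + 2*X
(-147 + V(1, O))² = (-147 + (-4 + 2*1))² = (-147 + (-4 + 2))² = (-147 - 2)² = (-149)² = 22201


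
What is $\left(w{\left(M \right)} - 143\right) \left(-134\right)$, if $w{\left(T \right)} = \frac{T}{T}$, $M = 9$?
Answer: $19028$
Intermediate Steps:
$w{\left(T \right)} = 1$
$\left(w{\left(M \right)} - 143\right) \left(-134\right) = \left(1 - 143\right) \left(-134\right) = \left(-142\right) \left(-134\right) = 19028$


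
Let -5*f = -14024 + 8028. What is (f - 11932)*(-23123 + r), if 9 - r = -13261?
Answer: 528751392/5 ≈ 1.0575e+8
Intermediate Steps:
r = 13270 (r = 9 - 1*(-13261) = 9 + 13261 = 13270)
f = 5996/5 (f = -(-14024 + 8028)/5 = -1/5*(-5996) = 5996/5 ≈ 1199.2)
(f - 11932)*(-23123 + r) = (5996/5 - 11932)*(-23123 + 13270) = -53664/5*(-9853) = 528751392/5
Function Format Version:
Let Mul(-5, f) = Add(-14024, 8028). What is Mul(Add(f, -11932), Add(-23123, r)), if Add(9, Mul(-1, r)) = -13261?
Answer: Rational(528751392, 5) ≈ 1.0575e+8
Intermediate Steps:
r = 13270 (r = Add(9, Mul(-1, -13261)) = Add(9, 13261) = 13270)
f = Rational(5996, 5) (f = Mul(Rational(-1, 5), Add(-14024, 8028)) = Mul(Rational(-1, 5), -5996) = Rational(5996, 5) ≈ 1199.2)
Mul(Add(f, -11932), Add(-23123, r)) = Mul(Add(Rational(5996, 5), -11932), Add(-23123, 13270)) = Mul(Rational(-53664, 5), -9853) = Rational(528751392, 5)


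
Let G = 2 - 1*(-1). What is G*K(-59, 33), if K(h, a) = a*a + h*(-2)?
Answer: 3621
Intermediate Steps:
K(h, a) = a**2 - 2*h
G = 3 (G = 2 + 1 = 3)
G*K(-59, 33) = 3*(33**2 - 2*(-59)) = 3*(1089 + 118) = 3*1207 = 3621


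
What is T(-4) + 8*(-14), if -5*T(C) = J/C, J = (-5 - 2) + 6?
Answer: -2241/20 ≈ -112.05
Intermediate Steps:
J = -1 (J = -7 + 6 = -1)
T(C) = 1/(5*C) (T(C) = -(-1)/(5*C) = 1/(5*C))
T(-4) + 8*(-14) = (⅕)/(-4) + 8*(-14) = (⅕)*(-¼) - 112 = -1/20 - 112 = -2241/20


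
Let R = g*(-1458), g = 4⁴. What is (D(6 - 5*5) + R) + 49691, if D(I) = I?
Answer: -323576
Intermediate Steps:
g = 256
R = -373248 (R = 256*(-1458) = -373248)
(D(6 - 5*5) + R) + 49691 = ((6 - 5*5) - 373248) + 49691 = ((6 - 25) - 373248) + 49691 = (-19 - 373248) + 49691 = -373267 + 49691 = -323576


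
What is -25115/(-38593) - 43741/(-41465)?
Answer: 2729489888/1600258745 ≈ 1.7057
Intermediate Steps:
-25115/(-38593) - 43741/(-41465) = -25115*(-1/38593) - 43741*(-1/41465) = 25115/38593 + 43741/41465 = 2729489888/1600258745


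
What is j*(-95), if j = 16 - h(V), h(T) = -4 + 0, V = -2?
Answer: -1900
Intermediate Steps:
h(T) = -4
j = 20 (j = 16 - 1*(-4) = 16 + 4 = 20)
j*(-95) = 20*(-95) = -1900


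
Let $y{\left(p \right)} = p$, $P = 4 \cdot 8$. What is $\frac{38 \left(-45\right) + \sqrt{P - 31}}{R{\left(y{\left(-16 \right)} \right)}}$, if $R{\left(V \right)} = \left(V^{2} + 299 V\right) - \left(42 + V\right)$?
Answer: $\frac{1709}{4554} \approx 0.37527$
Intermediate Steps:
$P = 32$
$R{\left(V \right)} = -42 + V^{2} + 298 V$
$\frac{38 \left(-45\right) + \sqrt{P - 31}}{R{\left(y{\left(-16 \right)} \right)}} = \frac{38 \left(-45\right) + \sqrt{32 - 31}}{-42 + \left(-16\right)^{2} + 298 \left(-16\right)} = \frac{-1710 + \sqrt{1}}{-42 + 256 - 4768} = \frac{-1710 + 1}{-4554} = \left(-1709\right) \left(- \frac{1}{4554}\right) = \frac{1709}{4554}$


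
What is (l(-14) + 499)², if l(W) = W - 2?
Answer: 233289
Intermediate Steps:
l(W) = -2 + W
(l(-14) + 499)² = ((-2 - 14) + 499)² = (-16 + 499)² = 483² = 233289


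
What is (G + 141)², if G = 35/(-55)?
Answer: 2383936/121 ≈ 19702.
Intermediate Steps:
G = -7/11 (G = 35*(-1/55) = -7/11 ≈ -0.63636)
(G + 141)² = (-7/11 + 141)² = (1544/11)² = 2383936/121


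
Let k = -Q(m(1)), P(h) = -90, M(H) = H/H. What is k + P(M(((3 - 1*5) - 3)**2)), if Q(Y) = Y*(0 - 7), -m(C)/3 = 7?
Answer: -237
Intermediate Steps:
m(C) = -21 (m(C) = -3*7 = -21)
Q(Y) = -7*Y (Q(Y) = Y*(-7) = -7*Y)
M(H) = 1
k = -147 (k = -(-7)*(-21) = -1*147 = -147)
k + P(M(((3 - 1*5) - 3)**2)) = -147 - 90 = -237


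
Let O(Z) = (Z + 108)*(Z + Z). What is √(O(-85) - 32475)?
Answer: I*√36385 ≈ 190.75*I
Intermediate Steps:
O(Z) = 2*Z*(108 + Z) (O(Z) = (108 + Z)*(2*Z) = 2*Z*(108 + Z))
√(O(-85) - 32475) = √(2*(-85)*(108 - 85) - 32475) = √(2*(-85)*23 - 32475) = √(-3910 - 32475) = √(-36385) = I*√36385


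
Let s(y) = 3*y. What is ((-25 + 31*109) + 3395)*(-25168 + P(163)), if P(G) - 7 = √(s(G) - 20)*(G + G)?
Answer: -169811589 + 2200174*√469 ≈ -1.2216e+8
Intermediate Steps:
P(G) = 7 + 2*G*√(-20 + 3*G) (P(G) = 7 + √(3*G - 20)*(G + G) = 7 + √(-20 + 3*G)*(2*G) = 7 + 2*G*√(-20 + 3*G))
((-25 + 31*109) + 3395)*(-25168 + P(163)) = ((-25 + 31*109) + 3395)*(-25168 + (7 + 2*163*√(-20 + 3*163))) = ((-25 + 3379) + 3395)*(-25168 + (7 + 2*163*√(-20 + 489))) = (3354 + 3395)*(-25168 + (7 + 2*163*√469)) = 6749*(-25168 + (7 + 326*√469)) = 6749*(-25161 + 326*√469) = -169811589 + 2200174*√469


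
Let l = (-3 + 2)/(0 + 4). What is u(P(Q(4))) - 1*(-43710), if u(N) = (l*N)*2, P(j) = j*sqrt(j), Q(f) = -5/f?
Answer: 43710 + 5*I*sqrt(5)/16 ≈ 43710.0 + 0.69877*I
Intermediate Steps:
P(j) = j**(3/2)
l = -1/4 ≈ -0.25000
u(N) = -N/2 (u(N) = -N/4*2 = -N/2)
u(P(Q(4))) - 1*(-43710) = -(-5*I*sqrt(5)/8)/2 - 1*(-43710) = -(-5*I*sqrt(5)/8)/2 + 43710 = -(-5)*I*sqrt(5)/16 + 43710 = 5*I*sqrt(5)/16 + 43710 = 43710 + 5*I*sqrt(5)/16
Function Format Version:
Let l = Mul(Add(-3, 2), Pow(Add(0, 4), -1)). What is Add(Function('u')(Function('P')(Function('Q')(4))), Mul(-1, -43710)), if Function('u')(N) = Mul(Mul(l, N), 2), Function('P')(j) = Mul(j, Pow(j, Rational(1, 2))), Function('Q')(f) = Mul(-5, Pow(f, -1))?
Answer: Add(43710, Mul(Rational(5, 16), I, Pow(5, Rational(1, 2)))) ≈ Add(43710., Mul(0.69877, I))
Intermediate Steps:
Function('P')(j) = Pow(j, Rational(3, 2))
l = Rational(-1, 4) (l = Mul(-1, Pow(4, -1)) = Mul(-1, Rational(1, 4)) = Rational(-1, 4) ≈ -0.25000)
Function('u')(N) = Mul(Rational(-1, 2), N) (Function('u')(N) = Mul(Mul(Rational(-1, 4), N), 2) = Mul(Rational(-1, 2), N))
Add(Function('u')(Function('P')(Function('Q')(4))), Mul(-1, -43710)) = Add(Mul(Rational(-1, 2), Pow(Mul(-5, Pow(4, -1)), Rational(3, 2))), Mul(-1, -43710)) = Add(Mul(Rational(-1, 2), Pow(Mul(-5, Rational(1, 4)), Rational(3, 2))), 43710) = Add(Mul(Rational(-1, 2), Pow(Rational(-5, 4), Rational(3, 2))), 43710) = Add(Mul(Rational(-1, 2), Mul(Rational(-5, 8), I, Pow(5, Rational(1, 2)))), 43710) = Add(Mul(Rational(5, 16), I, Pow(5, Rational(1, 2))), 43710) = Add(43710, Mul(Rational(5, 16), I, Pow(5, Rational(1, 2))))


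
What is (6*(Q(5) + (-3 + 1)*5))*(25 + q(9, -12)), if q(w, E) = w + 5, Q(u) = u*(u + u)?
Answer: 9360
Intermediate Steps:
Q(u) = 2*u² (Q(u) = u*(2*u) = 2*u²)
q(w, E) = 5 + w
(6*(Q(5) + (-3 + 1)*5))*(25 + q(9, -12)) = (6*(2*5² + (-3 + 1)*5))*(25 + (5 + 9)) = (6*(2*25 - 2*5))*(25 + 14) = (6*(50 - 10))*39 = (6*40)*39 = 240*39 = 9360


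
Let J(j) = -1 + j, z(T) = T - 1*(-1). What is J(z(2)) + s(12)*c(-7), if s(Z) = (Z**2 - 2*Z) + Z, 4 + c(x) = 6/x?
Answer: -4474/7 ≈ -639.14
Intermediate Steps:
z(T) = 1 + T (z(T) = T + 1 = 1 + T)
c(x) = -4 + 6/x
s(Z) = Z**2 - Z
J(z(2)) + s(12)*c(-7) = (-1 + (1 + 2)) + (12*(-1 + 12))*(-4 + 6/(-7)) = (-1 + 3) + (12*11)*(-4 + 6*(-1/7)) = 2 + 132*(-4 - 6/7) = 2 + 132*(-34/7) = 2 - 4488/7 = -4474/7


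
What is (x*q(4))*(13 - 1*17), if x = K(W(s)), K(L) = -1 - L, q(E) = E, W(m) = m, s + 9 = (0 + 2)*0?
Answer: -128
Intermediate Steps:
s = -9 (s = -9 + (0 + 2)*0 = -9 + 2*0 = -9 + 0 = -9)
x = 8 (x = -1 - 1*(-9) = -1 + 9 = 8)
(x*q(4))*(13 - 1*17) = (8*4)*(13 - 1*17) = 32*(13 - 17) = 32*(-4) = -128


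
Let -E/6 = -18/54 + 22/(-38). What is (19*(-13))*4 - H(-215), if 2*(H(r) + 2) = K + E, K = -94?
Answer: -17893/19 ≈ -941.74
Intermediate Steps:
E = 104/19 (E = -6*(-18/54 + 22/(-38)) = -6*(-18*1/54 + 22*(-1/38)) = -6*(-⅓ - 11/19) = -6*(-52/57) = 104/19 ≈ 5.4737)
H(r) = -879/19 (H(r) = -2 + (-94 + 104/19)/2 = -2 + (½)*(-1682/19) = -2 - 841/19 = -879/19)
(19*(-13))*4 - H(-215) = (19*(-13))*4 - 1*(-879/19) = -247*4 + 879/19 = -988 + 879/19 = -17893/19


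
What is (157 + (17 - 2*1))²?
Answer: 29584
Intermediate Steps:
(157 + (17 - 2*1))² = (157 + (17 - 2))² = (157 + 15)² = 172² = 29584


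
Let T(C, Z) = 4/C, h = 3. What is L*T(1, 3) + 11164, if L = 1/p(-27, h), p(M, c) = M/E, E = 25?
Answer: 301328/27 ≈ 11160.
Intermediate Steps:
p(M, c) = M/25
L = -25/27 (L = 1/((1/25)*(-27)) = 1/(-27/25) = -25/27 ≈ -0.92593)
L*T(1, 3) + 11164 = -100/(27*1) + 11164 = -100/27 + 11164 = 301328/27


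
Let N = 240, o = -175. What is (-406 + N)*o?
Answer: 29050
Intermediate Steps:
(-406 + N)*o = (-406 + 240)*(-175) = -166*(-175) = 29050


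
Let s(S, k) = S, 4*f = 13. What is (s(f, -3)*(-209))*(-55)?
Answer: 149435/4 ≈ 37359.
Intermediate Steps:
f = 13/4 (f = (1/4)*13 = 13/4 ≈ 3.2500)
(s(f, -3)*(-209))*(-55) = ((13/4)*(-209))*(-55) = -2717/4*(-55) = 149435/4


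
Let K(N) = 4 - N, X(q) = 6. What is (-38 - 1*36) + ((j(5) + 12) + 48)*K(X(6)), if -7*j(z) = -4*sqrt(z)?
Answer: -194 - 8*sqrt(5)/7 ≈ -196.56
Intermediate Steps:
j(z) = 4*sqrt(z)/7 (j(z) = -(-4)*sqrt(z)/7 = 4*sqrt(z)/7)
(-38 - 1*36) + ((j(5) + 12) + 48)*K(X(6)) = (-38 - 1*36) + ((4*sqrt(5)/7 + 12) + 48)*(4 - 1*6) = (-38 - 36) + ((12 + 4*sqrt(5)/7) + 48)*(4 - 6) = -74 + (60 + 4*sqrt(5)/7)*(-2) = -74 + (-120 - 8*sqrt(5)/7) = -194 - 8*sqrt(5)/7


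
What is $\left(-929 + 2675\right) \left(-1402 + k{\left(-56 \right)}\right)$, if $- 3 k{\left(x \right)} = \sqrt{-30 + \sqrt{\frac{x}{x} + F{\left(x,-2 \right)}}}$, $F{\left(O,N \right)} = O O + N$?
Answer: $-2447892 - 582 \sqrt{-30 + \sqrt{3135}} \approx -2.4509 \cdot 10^{6}$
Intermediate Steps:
$F{\left(O,N \right)} = N + O^{2}$ ($F{\left(O,N \right)} = O^{2} + N = N + O^{2}$)
$k{\left(x \right)} = - \frac{\sqrt{-30 + \sqrt{-1 + x^{2}}}}{3}$ ($k{\left(x \right)} = - \frac{\sqrt{-30 + \sqrt{\frac{x}{x} + \left(-2 + x^{2}\right)}}}{3} = - \frac{\sqrt{-30 + \sqrt{1 + \left(-2 + x^{2}\right)}}}{3} = - \frac{\sqrt{-30 + \sqrt{-1 + x^{2}}}}{3}$)
$\left(-929 + 2675\right) \left(-1402 + k{\left(-56 \right)}\right) = \left(-929 + 2675\right) \left(-1402 - \frac{\sqrt{-30 + \sqrt{-1 + \left(-56\right)^{2}}}}{3}\right) = 1746 \left(-1402 - \frac{\sqrt{-30 + \sqrt{-1 + 3136}}}{3}\right) = 1746 \left(-1402 - \frac{\sqrt{-30 + \sqrt{3135}}}{3}\right) = -2447892 - 582 \sqrt{-30 + \sqrt{3135}}$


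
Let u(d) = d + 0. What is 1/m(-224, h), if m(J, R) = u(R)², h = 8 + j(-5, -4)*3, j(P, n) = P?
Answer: 1/49 ≈ 0.020408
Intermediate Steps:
u(d) = d
h = -7 (h = 8 - 5*3 = 8 - 15 = -7)
m(J, R) = R²
1/m(-224, h) = 1/((-7)²) = 1/49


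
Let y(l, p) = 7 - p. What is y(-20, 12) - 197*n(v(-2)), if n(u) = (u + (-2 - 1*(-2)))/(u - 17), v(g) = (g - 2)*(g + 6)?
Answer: -3317/33 ≈ -100.52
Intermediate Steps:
v(g) = (-2 + g)*(6 + g)
n(u) = u/(-17 + u) (n(u) = (u + (-2 + 2))/(-17 + u) = (u + 0)/(-17 + u) = u/(-17 + u))
y(-20, 12) - 197*n(v(-2)) = (7 - 1*12) - 197*(-12 + (-2)² + 4*(-2))/(-17 + (-12 + (-2)² + 4*(-2))) = (7 - 12) - 197*(-12 + 4 - 8)/(-17 + (-12 + 4 - 8)) = -5 - (-3152)/(-17 - 16) = -5 - (-3152)/(-33) = -5 - (-3152)*(-1)/33 = -5 - 197*16/33 = -5 - 3152/33 = -3317/33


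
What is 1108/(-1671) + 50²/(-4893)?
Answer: -3199648/2725401 ≈ -1.1740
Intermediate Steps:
1108/(-1671) + 50²/(-4893) = 1108*(-1/1671) + 2500*(-1/4893) = -1108/1671 - 2500/4893 = -3199648/2725401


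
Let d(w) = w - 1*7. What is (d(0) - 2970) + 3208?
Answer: 231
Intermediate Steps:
d(w) = -7 + w (d(w) = w - 7 = -7 + w)
(d(0) - 2970) + 3208 = ((-7 + 0) - 2970) + 3208 = (-7 - 2970) + 3208 = -2977 + 3208 = 231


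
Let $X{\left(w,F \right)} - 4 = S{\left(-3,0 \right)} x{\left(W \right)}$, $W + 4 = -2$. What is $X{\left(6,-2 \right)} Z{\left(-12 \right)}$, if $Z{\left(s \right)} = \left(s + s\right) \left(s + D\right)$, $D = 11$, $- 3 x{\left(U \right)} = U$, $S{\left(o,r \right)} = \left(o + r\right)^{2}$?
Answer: $528$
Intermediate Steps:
$W = -6$ ($W = -4 - 2 = -6$)
$x{\left(U \right)} = - \frac{U}{3}$
$X{\left(w,F \right)} = 22$ ($X{\left(w,F \right)} = 4 + \left(-3 + 0\right)^{2} \left(\left(- \frac{1}{3}\right) \left(-6\right)\right) = 4 + \left(-3\right)^{2} \cdot 2 = 4 + 9 \cdot 2 = 4 + 18 = 22$)
$Z{\left(s \right)} = 2 s \left(11 + s\right)$ ($Z{\left(s \right)} = \left(s + s\right) \left(s + 11\right) = 2 s \left(11 + s\right)$)
$X{\left(6,-2 \right)} Z{\left(-12 \right)} = 22 \cdot 2 \left(-12\right) \left(11 - 12\right) = 22 \cdot 2 \left(-12\right) \left(-1\right) = 22 \cdot 24 = 528$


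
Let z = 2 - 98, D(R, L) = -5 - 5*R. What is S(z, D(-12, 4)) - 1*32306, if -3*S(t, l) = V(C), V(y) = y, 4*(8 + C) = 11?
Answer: -129217/4 ≈ -32304.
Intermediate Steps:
C = -21/4 (C = -8 + (1/4)*11 = -8 + 11/4 = -21/4 ≈ -5.2500)
z = -96
S(t, l) = 7/4 (S(t, l) = -1/3*(-21/4) = 7/4)
S(z, D(-12, 4)) - 1*32306 = 7/4 - 1*32306 = 7/4 - 32306 = -129217/4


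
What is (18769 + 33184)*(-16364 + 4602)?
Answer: -611071186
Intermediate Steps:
(18769 + 33184)*(-16364 + 4602) = 51953*(-11762) = -611071186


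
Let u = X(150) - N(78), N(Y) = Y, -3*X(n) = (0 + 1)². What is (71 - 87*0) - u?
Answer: 448/3 ≈ 149.33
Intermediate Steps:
X(n) = -⅓ (X(n) = -(0 + 1)²/3 = -⅓*1² = -⅓*1 = -⅓)
u = -235/3 (u = -⅓ - 1*78 = -⅓ - 78 = -235/3 ≈ -78.333)
(71 - 87*0) - u = (71 - 87*0) - 1*(-235/3) = (71 + 0) + 235/3 = 71 + 235/3 = 448/3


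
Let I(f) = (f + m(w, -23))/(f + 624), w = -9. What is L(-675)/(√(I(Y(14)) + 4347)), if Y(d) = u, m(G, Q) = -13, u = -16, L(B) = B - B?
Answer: 0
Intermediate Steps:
L(B) = 0
Y(d) = -16
I(f) = (-13 + f)/(624 + f) (I(f) = (f - 13)/(f + 624) = (-13 + f)/(624 + f))
L(-675)/(√(I(Y(14)) + 4347)) = 0/(√((-13 - 16)/(624 - 16) + 4347)) = 0/(√(-29/608 + 4347)) = 0/(√(2642947/608)) = 0/((√100431986/152)) = 0*(4*√100431986/2642947) = 0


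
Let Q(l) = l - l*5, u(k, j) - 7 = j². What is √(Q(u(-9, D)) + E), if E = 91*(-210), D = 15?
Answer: I*√20038 ≈ 141.56*I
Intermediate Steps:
u(k, j) = 7 + j²
E = -19110
Q(l) = -4*l (Q(l) = l - 5*l = -4*l)
√(Q(u(-9, D)) + E) = √(-4*(7 + 15²) - 19110) = √(-4*(7 + 225) - 19110) = √(-4*232 - 19110) = √(-928 - 19110) = √(-20038) = I*√20038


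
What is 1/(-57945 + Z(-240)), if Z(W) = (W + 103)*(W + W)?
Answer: 1/7815 ≈ 0.00012796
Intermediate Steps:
Z(W) = 2*W*(103 + W) (Z(W) = (103 + W)*(2*W) = 2*W*(103 + W))
1/(-57945 + Z(-240)) = 1/(-57945 + 2*(-240)*(103 - 240)) = 1/(-57945 + 2*(-240)*(-137)) = 1/(-57945 + 65760) = 1/7815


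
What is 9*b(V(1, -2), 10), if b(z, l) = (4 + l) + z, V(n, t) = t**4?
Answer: 270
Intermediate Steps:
b(z, l) = 4 + l + z
9*b(V(1, -2), 10) = 9*(4 + 10 + (-2)**4) = 9*(4 + 10 + 16) = 9*30 = 270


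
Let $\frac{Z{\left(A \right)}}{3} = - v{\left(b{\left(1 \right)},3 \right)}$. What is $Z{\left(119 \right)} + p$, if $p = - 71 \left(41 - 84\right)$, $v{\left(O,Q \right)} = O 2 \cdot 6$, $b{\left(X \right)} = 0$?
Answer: $3053$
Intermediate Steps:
$v{\left(O,Q \right)} = 12 O$ ($v{\left(O,Q \right)} = 2 O 6 = 12 O$)
$p = 3053$ ($p = \left(-71\right) \left(-43\right) = 3053$)
$Z{\left(A \right)} = 0$ ($Z{\left(A \right)} = 3 \left(- 12 \cdot 0\right) = 3 \left(\left(-1\right) 0\right) = 3 \cdot 0 = 0$)
$Z{\left(119 \right)} + p = 0 + 3053 = 3053$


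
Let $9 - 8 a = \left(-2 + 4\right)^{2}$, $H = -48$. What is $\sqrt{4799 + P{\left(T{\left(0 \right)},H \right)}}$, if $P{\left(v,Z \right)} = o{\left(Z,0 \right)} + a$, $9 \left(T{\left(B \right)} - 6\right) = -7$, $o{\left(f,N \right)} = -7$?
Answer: $\frac{\sqrt{76682}}{4} \approx 69.229$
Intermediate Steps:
$T{\left(B \right)} = \frac{47}{9}$ ($T{\left(B \right)} = 6 + \frac{1}{9} \left(-7\right) = 6 - \frac{7}{9} = \frac{47}{9}$)
$a = \frac{5}{8}$ ($a = \frac{9}{8} - \frac{\left(-2 + 4\right)^{2}}{8} = \frac{9}{8} - \frac{2^{2}}{8} = \frac{9}{8} - \frac{1}{2} = \frac{5}{8} \approx 0.625$)
$P{\left(v,Z \right)} = - \frac{51}{8}$ ($P{\left(v,Z \right)} = -7 + \frac{5}{8} = - \frac{51}{8}$)
$\sqrt{4799 + P{\left(T{\left(0 \right)},H \right)}} = \sqrt{4799 - \frac{51}{8}} = \sqrt{\frac{38341}{8}} = \frac{\sqrt{76682}}{4}$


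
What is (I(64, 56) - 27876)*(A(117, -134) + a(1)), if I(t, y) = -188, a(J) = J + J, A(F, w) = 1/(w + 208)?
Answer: -2090768/37 ≈ -56507.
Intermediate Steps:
A(F, w) = 1/(208 + w)
a(J) = 2*J
(I(64, 56) - 27876)*(A(117, -134) + a(1)) = (-188 - 27876)*(1/(208 - 134) + 2*1) = -28064*(1/74 + 2) = -28064*149/74 = -2090768/37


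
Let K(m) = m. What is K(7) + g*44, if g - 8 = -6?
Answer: 95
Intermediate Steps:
g = 2 (g = 8 - 6 = 2)
K(7) + g*44 = 7 + 2*44 = 7 + 88 = 95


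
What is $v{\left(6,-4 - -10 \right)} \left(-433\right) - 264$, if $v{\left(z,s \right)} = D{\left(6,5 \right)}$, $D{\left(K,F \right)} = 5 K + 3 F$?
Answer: $-19749$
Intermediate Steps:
$D{\left(K,F \right)} = 3 F + 5 K$
$v{\left(z,s \right)} = 45$ ($v{\left(z,s \right)} = 3 \cdot 5 + 5 \cdot 6 = 15 + 30 = 45$)
$v{\left(6,-4 - -10 \right)} \left(-433\right) - 264 = 45 \left(-433\right) - 264 = -19485 - 264 = -19749$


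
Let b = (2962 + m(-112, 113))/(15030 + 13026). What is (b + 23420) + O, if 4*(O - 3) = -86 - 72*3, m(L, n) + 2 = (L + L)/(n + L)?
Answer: 54586683/2338 ≈ 23348.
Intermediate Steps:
m(L, n) = -2 + 2*L/(L + n) (m(L, n) = -2 + (L + L)/(n + L) = -2 + (2*L)/(L + n) = -2 + 2*L/(L + n))
b = 114/1169 (b = (2962 - 2*113/(-112 + 113))/(15030 + 13026) = (2962 - 2*113/1)/28056 = (2962 - 2*113*1)*(1/28056) = (2962 - 226)*(1/28056) = 2736*(1/28056) = 114/1169 ≈ 0.097519)
O = -145/2 (O = 3 + (-86 - 72*3)/4 = 3 + (-86 - 216)/4 = 3 + (¼)*(-302) = 3 - 151/2 = -145/2 ≈ -72.500)
(b + 23420) + O = (114/1169 + 23420) - 145/2 = 27378094/1169 - 145/2 = 54586683/2338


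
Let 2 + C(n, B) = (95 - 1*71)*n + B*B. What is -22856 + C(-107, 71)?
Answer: -20385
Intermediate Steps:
C(n, B) = -2 + B² + 24*n (C(n, B) = -2 + ((95 - 1*71)*n + B*B) = -2 + ((95 - 71)*n + B²) = -2 + (24*n + B²) = -2 + (B² + 24*n) = -2 + B² + 24*n)
-22856 + C(-107, 71) = -22856 + (-2 + 71² + 24*(-107)) = -22856 + (-2 + 5041 - 2568) = -22856 + 2471 = -20385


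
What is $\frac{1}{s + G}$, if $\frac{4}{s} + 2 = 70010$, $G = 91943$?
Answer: $\frac{17502}{1609186387} \approx 1.0876 \cdot 10^{-5}$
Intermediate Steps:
$s = \frac{1}{17502}$ ($s = \frac{4}{-2 + 70010} = \frac{4}{70008} = 4 \cdot \frac{1}{70008} = \frac{1}{17502} \approx 5.7136 \cdot 10^{-5}$)
$\frac{1}{s + G} = \frac{1}{\frac{1}{17502} + 91943} = \frac{1}{\frac{1609186387}{17502}} = \frac{17502}{1609186387}$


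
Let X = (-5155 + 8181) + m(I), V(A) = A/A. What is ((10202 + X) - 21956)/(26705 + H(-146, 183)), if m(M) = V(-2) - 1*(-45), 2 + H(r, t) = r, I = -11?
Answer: -8682/26557 ≈ -0.32692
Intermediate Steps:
V(A) = 1
H(r, t) = -2 + r
m(M) = 46 (m(M) = 1 - 1*(-45) = 1 + 45 = 46)
X = 3072 (X = (-5155 + 8181) + 46 = 3026 + 46 = 3072)
((10202 + X) - 21956)/(26705 + H(-146, 183)) = ((10202 + 3072) - 21956)/(26705 + (-2 - 146)) = (13274 - 21956)/(26705 - 148) = -8682/26557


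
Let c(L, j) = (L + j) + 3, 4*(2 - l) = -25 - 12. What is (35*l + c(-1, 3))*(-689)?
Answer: -1098955/4 ≈ -2.7474e+5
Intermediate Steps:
l = 45/4 (l = 2 - (-25 - 12)/4 = 2 - ¼*(-37) = 2 + 37/4 = 45/4 ≈ 11.250)
c(L, j) = 3 + L + j
(35*l + c(-1, 3))*(-689) = (35*(45/4) + (3 - 1 + 3))*(-689) = (1575/4 + 5)*(-689) = (1595/4)*(-689) = -1098955/4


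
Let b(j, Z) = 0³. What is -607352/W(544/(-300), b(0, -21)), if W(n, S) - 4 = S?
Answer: -151838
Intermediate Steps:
b(j, Z) = 0
W(n, S) = 4 + S
-607352/W(544/(-300), b(0, -21)) = -607352/(4 + 0) = -607352/4 = -607352*¼ = -151838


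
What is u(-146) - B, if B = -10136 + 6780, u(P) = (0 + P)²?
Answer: 24672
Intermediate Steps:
u(P) = P²
B = -3356
u(-146) - B = (-146)² - 1*(-3356) = 21316 + 3356 = 24672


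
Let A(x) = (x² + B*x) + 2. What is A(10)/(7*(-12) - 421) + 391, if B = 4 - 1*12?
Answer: 197433/505 ≈ 390.96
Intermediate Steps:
B = -8 (B = 4 - 12 = -8)
A(x) = 2 + x² - 8*x (A(x) = (x² - 8*x) + 2 = 2 + x² - 8*x)
A(10)/(7*(-12) - 421) + 391 = (2 + 10² - 8*10)/(7*(-12) - 421) + 391 = (2 + 100 - 80)/(-84 - 421) + 391 = 22/(-505) + 391 = -1/505*22 + 391 = -22/505 + 391 = 197433/505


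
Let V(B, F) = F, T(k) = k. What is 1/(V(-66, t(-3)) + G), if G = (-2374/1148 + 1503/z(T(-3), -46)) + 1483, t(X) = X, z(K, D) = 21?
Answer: 574/889415 ≈ 0.00064537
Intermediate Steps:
G = 891137/574 (G = (-2374/1148 + 1503/21) + 1483 = (-2374*1/1148 + 1503*(1/21)) + 1483 = (-1187/574 + 501/7) + 1483 = 39895/574 + 1483 = 891137/574 ≈ 1552.5)
1/(V(-66, t(-3)) + G) = 1/(-3 + 891137/574) = 1/(889415/574) = 574/889415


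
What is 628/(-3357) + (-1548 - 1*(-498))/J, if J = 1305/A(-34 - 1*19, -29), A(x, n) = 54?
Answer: -4248032/97353 ≈ -43.635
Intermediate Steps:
J = 145/6 (J = 1305/54 = 1305*(1/54) = 145/6 ≈ 24.167)
628/(-3357) + (-1548 - 1*(-498))/J = 628/(-3357) + (-1548 - 1*(-498))/(145/6) = 628*(-1/3357) + (-1548 + 498)*(6/145) = -628/3357 - 1050*6/145 = -628/3357 - 1260/29 = -4248032/97353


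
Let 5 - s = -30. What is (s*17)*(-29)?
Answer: -17255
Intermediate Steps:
s = 35 (s = 5 - 1*(-30) = 5 + 30 = 35)
(s*17)*(-29) = (35*17)*(-29) = 595*(-29) = -17255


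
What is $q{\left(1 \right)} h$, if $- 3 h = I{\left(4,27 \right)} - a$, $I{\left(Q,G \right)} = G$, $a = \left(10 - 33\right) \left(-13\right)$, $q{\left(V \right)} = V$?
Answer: $\frac{272}{3} \approx 90.667$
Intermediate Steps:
$a = 299$ ($a = \left(-23\right) \left(-13\right) = 299$)
$h = \frac{272}{3}$ ($h = - \frac{27 - 299}{3} = \left(- \frac{1}{3}\right) \left(-272\right) = \frac{272}{3} \approx 90.667$)
$q{\left(1 \right)} h = 1 \cdot \frac{272}{3} = \frac{272}{3}$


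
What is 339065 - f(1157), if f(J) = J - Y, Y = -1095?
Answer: 336813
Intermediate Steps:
f(J) = 1095 + J (f(J) = J - 1*(-1095) = J + 1095 = 1095 + J)
339065 - f(1157) = 339065 - (1095 + 1157) = 339065 - 1*2252 = 339065 - 2252 = 336813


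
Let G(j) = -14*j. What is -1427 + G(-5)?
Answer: -1357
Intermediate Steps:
-1427 + G(-5) = -1427 - 14*(-5) = -1427 + 70 = -1357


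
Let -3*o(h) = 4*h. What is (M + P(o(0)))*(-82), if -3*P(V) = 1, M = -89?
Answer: 21976/3 ≈ 7325.3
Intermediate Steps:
o(h) = -4*h/3
P(V) = -⅓ (P(V) = -⅓*1 = -⅓)
(M + P(o(0)))*(-82) = (-89 - ⅓)*(-82) = -268/3*(-82) = 21976/3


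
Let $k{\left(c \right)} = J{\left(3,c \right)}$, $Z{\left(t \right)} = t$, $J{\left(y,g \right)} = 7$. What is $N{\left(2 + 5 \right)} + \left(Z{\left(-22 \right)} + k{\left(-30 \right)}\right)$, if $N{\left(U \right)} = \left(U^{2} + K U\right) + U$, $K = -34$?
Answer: $-197$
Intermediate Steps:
$k{\left(c \right)} = 7$
$N{\left(U \right)} = U^{2} - 33 U$ ($N{\left(U \right)} = \left(U^{2} - 34 U\right) + U = U^{2} - 33 U$)
$N{\left(2 + 5 \right)} + \left(Z{\left(-22 \right)} + k{\left(-30 \right)}\right) = \left(2 + 5\right) \left(-33 + \left(2 + 5\right)\right) + \left(-22 + 7\right) = 7 \left(-33 + 7\right) - 15 = 7 \left(-26\right) - 15 = -182 - 15 = -197$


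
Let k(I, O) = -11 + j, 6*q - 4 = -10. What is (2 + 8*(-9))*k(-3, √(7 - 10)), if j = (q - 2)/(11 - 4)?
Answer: 800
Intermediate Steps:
q = -1 (q = ⅔ + (⅙)*(-10) = ⅔ - 5/3 = -1)
j = -3/7 (j = (-1 - 2)/(11 - 4) = -3/7 ≈ -0.42857)
k(I, O) = -80/7 (k(I, O) = -11 - 3/7 = -80/7)
(2 + 8*(-9))*k(-3, √(7 - 10)) = (2 + 8*(-9))*(-80/7) = (2 - 72)*(-80/7) = -70*(-80/7) = 800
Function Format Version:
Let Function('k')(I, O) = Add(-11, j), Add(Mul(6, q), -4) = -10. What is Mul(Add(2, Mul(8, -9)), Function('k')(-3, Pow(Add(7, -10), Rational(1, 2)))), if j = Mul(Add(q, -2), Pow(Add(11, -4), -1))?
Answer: 800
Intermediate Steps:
q = -1 (q = Add(Rational(2, 3), Mul(Rational(1, 6), -10)) = Add(Rational(2, 3), Rational(-5, 3)) = -1)
j = Rational(-3, 7) (j = Mul(Add(-1, -2), Pow(Add(11, -4), -1)) = Mul(-3, Pow(7, -1)) = Mul(-3, Rational(1, 7)) = Rational(-3, 7) ≈ -0.42857)
Function('k')(I, O) = Rational(-80, 7) (Function('k')(I, O) = Add(-11, Rational(-3, 7)) = Rational(-80, 7))
Mul(Add(2, Mul(8, -9)), Function('k')(-3, Pow(Add(7, -10), Rational(1, 2)))) = Mul(Add(2, Mul(8, -9)), Rational(-80, 7)) = Mul(Add(2, -72), Rational(-80, 7)) = Mul(-70, Rational(-80, 7)) = 800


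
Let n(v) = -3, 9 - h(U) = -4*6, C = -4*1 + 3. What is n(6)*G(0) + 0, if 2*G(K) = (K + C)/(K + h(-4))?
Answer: 1/22 ≈ 0.045455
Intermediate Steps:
C = -1 (C = -4 + 3 = -1)
h(U) = 33 (h(U) = 9 - (-4)*6 = 9 - 1*(-24) = 9 + 24 = 33)
G(K) = (-1 + K)/(2*(33 + K)) (G(K) = ((K - 1)/(K + 33))/2 = ((-1 + K)/(33 + K))/2 = (-1 + K)/(2*(33 + K)))
n(6)*G(0) + 0 = -3*(-1 + 0)/(2*(33 + 0)) + 0 = -3*(-1)/(2*33) + 0 = -3*(-1/66) + 0 = 1/22 + 0 = 1/22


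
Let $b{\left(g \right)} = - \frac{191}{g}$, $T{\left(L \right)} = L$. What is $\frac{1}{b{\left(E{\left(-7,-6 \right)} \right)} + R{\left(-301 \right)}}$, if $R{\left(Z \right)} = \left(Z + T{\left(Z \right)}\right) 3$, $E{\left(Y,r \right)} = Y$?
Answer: $- \frac{7}{12451} \approx -0.0005622$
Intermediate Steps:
$R{\left(Z \right)} = 6 Z$ ($R{\left(Z \right)} = \left(Z + Z\right) 3 = 2 Z 3 = 6 Z$)
$\frac{1}{b{\left(E{\left(-7,-6 \right)} \right)} + R{\left(-301 \right)}} = \frac{1}{- \frac{191}{-7} + 6 \left(-301\right)} = \frac{1}{\left(-191\right) \left(- \frac{1}{7}\right) - 1806} = \frac{1}{\frac{191}{7} - 1806} = \frac{1}{- \frac{12451}{7}} = - \frac{7}{12451}$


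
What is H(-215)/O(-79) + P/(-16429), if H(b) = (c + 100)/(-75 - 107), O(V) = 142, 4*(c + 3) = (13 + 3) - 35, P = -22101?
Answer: 46503075/34660496 ≈ 1.3417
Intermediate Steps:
c = -31/4 (c = -3 + ((13 + 3) - 35)/4 = -3 + (16 - 35)/4 = -3 + (1/4)*(-19) = -3 - 19/4 = -31/4 ≈ -7.7500)
H(b) = -369/728 (H(b) = (-31/4 + 100)/(-75 - 107) = (369/4)/(-182) = (369/4)*(-1/182) = -369/728)
H(-215)/O(-79) + P/(-16429) = -369/728/142 - 22101/(-16429) = -369/728*1/142 - 22101*(-1/16429) = -369/103376 + 22101/16429 = 46503075/34660496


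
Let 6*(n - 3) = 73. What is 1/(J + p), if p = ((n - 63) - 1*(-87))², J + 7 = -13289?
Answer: -36/423431 ≈ -8.5020e-5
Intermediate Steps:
n = 91/6 (n = 3 + (⅙)*73 = 3 + 73/6 = 91/6 ≈ 15.167)
J = -13296 (J = -7 - 13289 = -13296)
p = 55225/36 (p = ((91/6 - 63) - 1*(-87))² = (-287/6 + 87)² = (235/6)² = 55225/36 ≈ 1534.0)
1/(J + p) = 1/(-13296 + 55225/36) = 1/(-423431/36) = -36/423431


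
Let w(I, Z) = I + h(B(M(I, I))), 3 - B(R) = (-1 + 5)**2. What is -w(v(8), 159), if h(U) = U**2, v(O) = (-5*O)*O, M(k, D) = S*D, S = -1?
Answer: 151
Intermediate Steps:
M(k, D) = -D
v(O) = -5*O**2
B(R) = -13 (B(R) = 3 - (-1 + 5)**2 = 3 - 1*4**2 = 3 - 1*16 = 3 - 16 = -13)
w(I, Z) = 169 + I (w(I, Z) = I + (-13)**2 = I + 169 = 169 + I)
-w(v(8), 159) = -(169 - 5*8**2) = -(169 - 5*64) = -(169 - 320) = -1*(-151) = 151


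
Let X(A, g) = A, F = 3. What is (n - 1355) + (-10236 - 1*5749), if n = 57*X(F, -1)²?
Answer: -16827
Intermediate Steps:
n = 513 (n = 57*3² = 57*9 = 513)
(n - 1355) + (-10236 - 1*5749) = (513 - 1355) + (-10236 - 1*5749) = -842 + (-10236 - 5749) = -842 - 15985 = -16827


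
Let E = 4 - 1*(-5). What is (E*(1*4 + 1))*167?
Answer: 7515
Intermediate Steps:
E = 9 (E = 4 + 5 = 9)
(E*(1*4 + 1))*167 = (9*(1*4 + 1))*167 = (9*(4 + 1))*167 = (9*5)*167 = 45*167 = 7515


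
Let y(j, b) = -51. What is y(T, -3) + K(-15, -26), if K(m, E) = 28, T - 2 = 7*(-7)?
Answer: -23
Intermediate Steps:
T = -47 (T = 2 + 7*(-7) = 2 - 49 = -47)
y(T, -3) + K(-15, -26) = -51 + 28 = -23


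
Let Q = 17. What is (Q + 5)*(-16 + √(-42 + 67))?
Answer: -242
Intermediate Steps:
(Q + 5)*(-16 + √(-42 + 67)) = (17 + 5)*(-16 + √(-42 + 67)) = 22*(-16 + √25) = 22*(-16 + 5) = 22*(-11) = -242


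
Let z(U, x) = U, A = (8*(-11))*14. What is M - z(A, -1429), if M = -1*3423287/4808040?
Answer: 5920081993/4808040 ≈ 1231.3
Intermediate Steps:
A = -1232 (A = -88*14 = -1232)
M = -3423287/4808040 (M = -3423287*1/4808040 = -3423287/4808040 ≈ -0.71199)
M - z(A, -1429) = -3423287/4808040 - 1*(-1232) = -3423287/4808040 + 1232 = 5920081993/4808040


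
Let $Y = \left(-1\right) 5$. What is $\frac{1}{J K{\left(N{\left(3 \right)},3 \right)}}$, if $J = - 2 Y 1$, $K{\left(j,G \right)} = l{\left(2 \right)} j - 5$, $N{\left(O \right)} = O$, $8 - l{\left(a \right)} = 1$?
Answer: $\frac{1}{160} \approx 0.00625$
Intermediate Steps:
$Y = -5$
$l{\left(a \right)} = 7$ ($l{\left(a \right)} = 8 - 1 = 7$)
$K{\left(j,G \right)} = -5 + 7 j$ ($K{\left(j,G \right)} = 7 j - 5 = -5 + 7 j$)
$J = 10$ ($J = \left(-2\right) \left(-5\right) 1 = 10 \cdot 1 = 10$)
$\frac{1}{J K{\left(N{\left(3 \right)},3 \right)}} = \frac{1}{10 \left(-5 + 7 \cdot 3\right)} = \frac{1}{10 \left(-5 + 21\right)} = \frac{1}{10 \cdot 16} = \frac{1}{160}$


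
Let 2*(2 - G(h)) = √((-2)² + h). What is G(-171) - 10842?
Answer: -10840 - I*√167/2 ≈ -10840.0 - 6.4614*I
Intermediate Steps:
G(h) = 2 - √(4 + h)/2 (G(h) = 2 - √((-2)² + h)/2 = 2 - √(4 + h)/2)
G(-171) - 10842 = (2 - √(4 - 171)/2) - 10842 = (2 - I*√167/2) - 10842 = -10840 - I*√167/2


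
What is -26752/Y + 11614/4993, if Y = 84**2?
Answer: -3226522/2201913 ≈ -1.4653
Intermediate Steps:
Y = 7056
-26752/Y + 11614/4993 = -26752/7056 + 11614/4993 = -26752*1/7056 + 11614*(1/4993) = -1672/441 + 11614/4993 = -3226522/2201913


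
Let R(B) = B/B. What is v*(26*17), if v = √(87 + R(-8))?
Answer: 884*√22 ≈ 4146.3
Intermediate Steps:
R(B) = 1
v = 2*√22 (v = √(87 + 1) = √88 = 2*√22 ≈ 9.3808)
v*(26*17) = (2*√22)*(26*17) = (2*√22)*442 = 884*√22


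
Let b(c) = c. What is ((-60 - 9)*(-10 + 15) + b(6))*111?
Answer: -37629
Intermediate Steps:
((-60 - 9)*(-10 + 15) + b(6))*111 = ((-60 - 9)*(-10 + 15) + 6)*111 = (-69*5 + 6)*111 = (-345 + 6)*111 = -339*111 = -37629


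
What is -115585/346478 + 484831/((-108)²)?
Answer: 83317545889/2020659696 ≈ 41.233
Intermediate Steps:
-115585/346478 + 484831/((-108)²) = -115585*1/346478 + 484831/11664 = -115585/346478 + 484831*(1/11664) = -115585/346478 + 484831/11664 = 83317545889/2020659696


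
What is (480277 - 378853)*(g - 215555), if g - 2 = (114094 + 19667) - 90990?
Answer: -17524241568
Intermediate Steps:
g = 42773 (g = 2 + ((114094 + 19667) - 90990) = 2 + (133761 - 90990) = 2 + 42771 = 42773)
(480277 - 378853)*(g - 215555) = (480277 - 378853)*(42773 - 215555) = 101424*(-172782) = -17524241568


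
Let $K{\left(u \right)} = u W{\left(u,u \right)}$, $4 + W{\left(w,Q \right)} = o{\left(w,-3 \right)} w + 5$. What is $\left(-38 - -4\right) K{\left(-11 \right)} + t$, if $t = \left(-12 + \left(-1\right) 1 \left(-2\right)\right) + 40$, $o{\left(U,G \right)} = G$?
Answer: $12746$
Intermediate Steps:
$W{\left(w,Q \right)} = 1 - 3 w$ ($W{\left(w,Q \right)} = -4 - \left(-5 + 3 w\right) = 1 - 3 w$)
$t = 30$ ($t = \left(-12 - -2\right) + 40 = \left(-12 + 2\right) + 40 = -10 + 40 = 30$)
$K{\left(u \right)} = u \left(1 - 3 u\right)$
$\left(-38 - -4\right) K{\left(-11 \right)} + t = \left(-38 - -4\right) \left(- 11 \left(1 - -33\right)\right) + 30 = \left(-38 + 4\right) \left(- 11 \left(1 + 33\right)\right) + 30 = - 34 \left(\left(-11\right) 34\right) + 30 = \left(-34\right) \left(-374\right) + 30 = 12716 + 30 = 12746$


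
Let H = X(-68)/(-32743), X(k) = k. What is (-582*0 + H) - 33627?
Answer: -1101048793/32743 ≈ -33627.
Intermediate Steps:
H = 68/32743 (H = -68/(-32743) = -68*(-1/32743) = 68/32743 ≈ 0.0020768)
(-582*0 + H) - 33627 = (-582*0 + 68/32743) - 33627 = (0 + 68/32743) - 33627 = 68/32743 - 33627 = -1101048793/32743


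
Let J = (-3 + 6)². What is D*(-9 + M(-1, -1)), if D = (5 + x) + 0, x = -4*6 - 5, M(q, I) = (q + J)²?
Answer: -1320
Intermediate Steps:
J = 9 (J = 3² = 9)
M(q, I) = (9 + q)² (M(q, I) = (q + 9)² = (9 + q)²)
x = -29 (x = -24 - 5 = -29)
D = -24 (D = (5 - 29) + 0 = -24 + 0 = -24)
D*(-9 + M(-1, -1)) = -24*(-9 + (9 - 1)²) = -24*(-9 + 8²) = -24*(-9 + 64) = -24*55 = -1320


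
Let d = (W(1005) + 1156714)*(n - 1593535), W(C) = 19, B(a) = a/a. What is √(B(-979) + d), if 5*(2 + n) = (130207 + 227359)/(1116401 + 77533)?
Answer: I*√335150474114538800121315/426405 ≈ 1.3577e+6*I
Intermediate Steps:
B(a) = 1
n = -5790887/2984835 (n = -2 + ((130207 + 227359)/(1116401 + 77533))/5 = -2 + (357566/1193934)/5 = -2 + (357566*(1/1193934))/5 = -2 + (⅕)*(178783/596967) = -2 + 178783/2984835 = -5790887/2984835 ≈ -1.9401)
d = -5501936700561776596/2984835 (d = (19 + 1156714)*(-5790887/2984835 - 1593535) = 1156733*(-4756444832612/2984835) = -5501936700561776596/2984835 ≈ -1.8433e+12)
√(B(-979) + d) = √(1 - 5501936700561776596/2984835) = √(-5501936700558791761/2984835) = I*√335150474114538800121315/426405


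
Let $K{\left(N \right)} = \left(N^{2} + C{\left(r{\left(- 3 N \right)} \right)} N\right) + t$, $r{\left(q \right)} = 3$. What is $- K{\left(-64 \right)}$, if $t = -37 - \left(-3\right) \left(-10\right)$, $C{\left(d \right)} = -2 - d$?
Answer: $-4349$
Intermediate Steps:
$t = -67$ ($t = -37 - 30 = -67$)
$K{\left(N \right)} = -67 + N^{2} - 5 N$ ($K{\left(N \right)} = \left(N^{2} + \left(-2 - 3\right) N\right) - 67 = \left(N^{2} - 5 N\right) - 67 = -67 + N^{2} - 5 N$)
$- K{\left(-64 \right)} = - (-67 + \left(-64\right)^{2} - -320) = - (-67 + 4096 + 320) = \left(-1\right) 4349 = -4349$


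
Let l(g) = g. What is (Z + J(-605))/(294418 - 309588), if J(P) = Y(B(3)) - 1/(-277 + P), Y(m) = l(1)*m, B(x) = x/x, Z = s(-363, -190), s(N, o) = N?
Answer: 319283/13379940 ≈ 0.023863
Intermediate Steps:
Z = -363
B(x) = 1
Y(m) = m (Y(m) = 1*m = m)
J(P) = 1 - 1/(-277 + P)
(Z + J(-605))/(294418 - 309588) = (-363 + (-278 - 605)/(-277 - 605))/(294418 - 309588) = (-363 - 883/(-882))/(-15170) = (-363 - 1/882*(-883))*(-1/15170) = (-363 + 883/882)*(-1/15170) = -319283/882*(-1/15170) = 319283/13379940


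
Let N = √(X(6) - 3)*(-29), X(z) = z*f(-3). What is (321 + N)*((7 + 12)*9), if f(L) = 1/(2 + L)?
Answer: 54891 - 14877*I ≈ 54891.0 - 14877.0*I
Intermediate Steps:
X(z) = -z (X(z) = z/(2 - 3) = z/(-1) = z*(-1) = -z)
N = -87*I (N = √(-1*6 - 3)*(-29) = √(-6 - 3)*(-29) = √(-9)*(-29) = (3*I)*(-29) = -87*I ≈ -87.0*I)
(321 + N)*((7 + 12)*9) = (321 - 87*I)*((7 + 12)*9) = (321 - 87*I)*(19*9) = (321 - 87*I)*171 = 54891 - 14877*I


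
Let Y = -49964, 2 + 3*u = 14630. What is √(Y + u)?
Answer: 4*I*√2818 ≈ 212.34*I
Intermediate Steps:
u = 4876 (u = -⅔ + (⅓)*14630 = -⅔ + 14630/3 = 4876)
√(Y + u) = √(-49964 + 4876) = √(-45088) = 4*I*√2818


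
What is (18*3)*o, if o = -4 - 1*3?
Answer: -378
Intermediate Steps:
o = -7 (o = -4 - 3 = -7)
(18*3)*o = (18*3)*(-7) = 54*(-7) = -378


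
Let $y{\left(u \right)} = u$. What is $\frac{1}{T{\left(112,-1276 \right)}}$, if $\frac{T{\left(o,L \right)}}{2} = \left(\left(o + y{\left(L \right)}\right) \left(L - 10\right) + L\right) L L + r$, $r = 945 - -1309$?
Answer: $\frac{1}{4870291233564} \approx 2.0533 \cdot 10^{-13}$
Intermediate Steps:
$r = 2254$ ($r = 945 + 1309 = 2254$)
$T{\left(o,L \right)} = 4508 + 2 L^{2} \left(L + \left(-10 + L\right) \left(L + o\right)\right)$ ($T{\left(o,L \right)} = 2 \left(\left(\left(o + L\right) \left(L - 10\right) + L\right) L L + 2254\right) = 2 \left(\left(\left(L + o\right) \left(-10 + L\right) + L\right) L L + 2254\right) = 2 \left(\left(\left(-10 + L\right) \left(L + o\right) + L\right) L L + 2254\right) = 2 \left(\left(L + \left(-10 + L\right) \left(L + o\right)\right) L L + 2254\right) = 2 \left(L \left(L + \left(-10 + L\right) \left(L + o\right)\right) L + 2254\right) = 2 \left(L^{2} \left(L + \left(-10 + L\right) \left(L + o\right)\right) + 2254\right) = 2 \left(2254 + L^{2} \left(L + \left(-10 + L\right) \left(L + o\right)\right)\right) = 4508 + 2 L^{2} \left(L + \left(-10 + L\right) \left(L + o\right)\right)$)
$\frac{1}{T{\left(112,-1276 \right)}} = \frac{1}{4508 - 18 \left(-1276\right)^{3} + 2 \left(-1276\right)^{4} - 2240 \left(-1276\right)^{2} + 2 \cdot 112 \left(-1276\right)^{3}} = \frac{1}{4508 - -37395946368 + 2 \cdot 2650957086976 - 2240 \cdot 1628176 + 2 \cdot 112 \left(-2077552576\right)} = \frac{1}{4508 + 37395946368 + 5301914173952 - 3647114240 - 465371777024} = \frac{1}{4870291233564}$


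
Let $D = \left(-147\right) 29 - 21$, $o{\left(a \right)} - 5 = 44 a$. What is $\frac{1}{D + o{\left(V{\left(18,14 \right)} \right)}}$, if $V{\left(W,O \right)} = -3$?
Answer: $- \frac{1}{4411} \approx -0.00022671$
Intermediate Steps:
$o{\left(a \right)} = 5 + 44 a$
$D = -4284$ ($D = -4263 - 21 = -4284$)
$\frac{1}{D + o{\left(V{\left(18,14 \right)} \right)}} = \frac{1}{-4284 + \left(5 + 44 \left(-3\right)\right)} = \frac{1}{-4284 + \left(5 - 132\right)} = \frac{1}{-4284 - 127} = \frac{1}{-4411} = - \frac{1}{4411}$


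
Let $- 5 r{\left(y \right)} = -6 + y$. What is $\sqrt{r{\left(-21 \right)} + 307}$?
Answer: $\frac{\sqrt{7810}}{5} \approx 17.675$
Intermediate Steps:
$r{\left(y \right)} = \frac{6}{5} - \frac{y}{5}$ ($r{\left(y \right)} = - \frac{-6 + y}{5} = \frac{6}{5} - \frac{y}{5}$)
$\sqrt{r{\left(-21 \right)} + 307} = \sqrt{\left(\frac{6}{5} - - \frac{21}{5}\right) + 307} = \sqrt{\left(\frac{6}{5} + \frac{21}{5}\right) + 307} = \sqrt{\frac{27}{5} + 307} = \sqrt{\frac{1562}{5}} = \frac{\sqrt{7810}}{5}$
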